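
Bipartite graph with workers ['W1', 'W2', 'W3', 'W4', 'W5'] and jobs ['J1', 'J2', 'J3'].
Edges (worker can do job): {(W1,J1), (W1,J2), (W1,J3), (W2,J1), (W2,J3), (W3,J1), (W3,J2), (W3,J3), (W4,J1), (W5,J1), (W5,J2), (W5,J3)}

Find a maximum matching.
Matching: {(W3,J2), (W4,J1), (W5,J3)}

Maximum matching (size 3):
  W3 → J2
  W4 → J1
  W5 → J3

Each worker is assigned to at most one job, and each job to at most one worker.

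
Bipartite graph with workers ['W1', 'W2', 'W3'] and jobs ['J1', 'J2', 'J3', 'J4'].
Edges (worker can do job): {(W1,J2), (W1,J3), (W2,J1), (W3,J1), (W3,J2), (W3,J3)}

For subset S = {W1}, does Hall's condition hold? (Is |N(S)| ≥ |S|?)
Yes: |N(S)| = 2, |S| = 1

Subset S = {W1}
Neighbors N(S) = {J2, J3}

|N(S)| = 2, |S| = 1
Hall's condition: |N(S)| ≥ |S| is satisfied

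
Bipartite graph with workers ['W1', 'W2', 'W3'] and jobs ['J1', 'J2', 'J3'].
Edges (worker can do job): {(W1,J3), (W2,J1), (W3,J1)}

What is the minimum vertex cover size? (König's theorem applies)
Minimum vertex cover size = 2

By König's theorem: in bipartite graphs,
min vertex cover = max matching = 2

Maximum matching has size 2, so minimum vertex cover also has size 2.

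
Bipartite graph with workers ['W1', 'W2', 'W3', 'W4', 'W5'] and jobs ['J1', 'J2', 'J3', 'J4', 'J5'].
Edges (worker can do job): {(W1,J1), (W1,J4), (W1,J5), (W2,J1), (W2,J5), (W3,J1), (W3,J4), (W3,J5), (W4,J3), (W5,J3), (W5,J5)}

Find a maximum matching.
Matching: {(W1,J4), (W2,J1), (W3,J5), (W5,J3)}

Maximum matching (size 4):
  W1 → J4
  W2 → J1
  W3 → J5
  W5 → J3

Each worker is assigned to at most one job, and each job to at most one worker.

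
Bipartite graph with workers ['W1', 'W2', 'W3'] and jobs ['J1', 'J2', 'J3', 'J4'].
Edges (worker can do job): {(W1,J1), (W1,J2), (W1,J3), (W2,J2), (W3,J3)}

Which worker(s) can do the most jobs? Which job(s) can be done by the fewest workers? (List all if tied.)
Most versatile: W1 (3 jobs); Least covered: J4 (0 workers)

Worker degrees (jobs they can do): W1:3, W2:1, W3:1
Job degrees (workers who can do it): J1:1, J2:2, J3:2, J4:0

Maximum worker degree is 3, achieved by: W1
Minimum job degree is 0, achieved by: J4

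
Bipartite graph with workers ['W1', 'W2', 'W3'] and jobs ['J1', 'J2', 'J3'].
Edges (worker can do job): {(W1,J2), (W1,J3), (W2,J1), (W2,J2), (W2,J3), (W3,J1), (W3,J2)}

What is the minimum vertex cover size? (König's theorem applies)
Minimum vertex cover size = 3

By König's theorem: in bipartite graphs,
min vertex cover = max matching = 3

Maximum matching has size 3, so minimum vertex cover also has size 3.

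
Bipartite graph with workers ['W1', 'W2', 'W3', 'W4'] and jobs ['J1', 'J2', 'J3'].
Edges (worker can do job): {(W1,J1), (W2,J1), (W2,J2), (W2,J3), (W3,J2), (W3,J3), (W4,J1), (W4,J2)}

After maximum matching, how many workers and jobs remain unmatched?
Unmatched: 1 workers, 0 jobs

Maximum matching size: 3
Workers: 4 total, 3 matched, 1 unmatched
Jobs: 3 total, 3 matched, 0 unmatched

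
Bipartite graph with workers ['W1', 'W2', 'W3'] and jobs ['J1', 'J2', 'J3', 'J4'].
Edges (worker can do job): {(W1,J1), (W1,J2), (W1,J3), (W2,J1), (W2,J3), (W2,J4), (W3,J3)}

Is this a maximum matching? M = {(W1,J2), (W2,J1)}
No, size 2 is not maximum

Proposed matching has size 2.
Maximum matching size for this graph: 3.

This is NOT maximum - can be improved to size 3.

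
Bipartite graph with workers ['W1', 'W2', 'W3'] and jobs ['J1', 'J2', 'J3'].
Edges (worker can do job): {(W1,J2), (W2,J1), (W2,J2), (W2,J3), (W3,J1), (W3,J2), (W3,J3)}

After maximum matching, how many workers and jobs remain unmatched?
Unmatched: 0 workers, 0 jobs

Maximum matching size: 3
Workers: 3 total, 3 matched, 0 unmatched
Jobs: 3 total, 3 matched, 0 unmatched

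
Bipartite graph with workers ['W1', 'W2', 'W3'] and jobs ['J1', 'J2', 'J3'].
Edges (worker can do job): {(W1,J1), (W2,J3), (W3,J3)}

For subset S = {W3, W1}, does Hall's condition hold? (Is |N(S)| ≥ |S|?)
Yes: |N(S)| = 2, |S| = 2

Subset S = {W3, W1}
Neighbors N(S) = {J1, J3}

|N(S)| = 2, |S| = 2
Hall's condition: |N(S)| ≥ |S| is satisfied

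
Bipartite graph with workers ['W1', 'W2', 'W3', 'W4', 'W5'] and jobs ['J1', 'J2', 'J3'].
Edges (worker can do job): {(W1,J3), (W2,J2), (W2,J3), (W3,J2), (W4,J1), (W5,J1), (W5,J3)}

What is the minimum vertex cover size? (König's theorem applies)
Minimum vertex cover size = 3

By König's theorem: in bipartite graphs,
min vertex cover = max matching = 3

Maximum matching has size 3, so minimum vertex cover also has size 3.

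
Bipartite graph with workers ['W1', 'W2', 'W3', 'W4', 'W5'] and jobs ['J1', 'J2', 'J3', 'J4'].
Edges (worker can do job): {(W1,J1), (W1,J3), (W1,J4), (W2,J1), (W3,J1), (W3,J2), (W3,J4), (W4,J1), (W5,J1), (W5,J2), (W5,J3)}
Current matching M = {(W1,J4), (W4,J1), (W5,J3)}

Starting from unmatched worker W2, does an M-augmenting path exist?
No augmenting path from W2

Alternating search from W2 reaches jobs: {J1}.
Every reachable job is already matched in M, and following those matched edges back to workers exposes no further unvisited jobs.
No M-augmenting path from W2 exists.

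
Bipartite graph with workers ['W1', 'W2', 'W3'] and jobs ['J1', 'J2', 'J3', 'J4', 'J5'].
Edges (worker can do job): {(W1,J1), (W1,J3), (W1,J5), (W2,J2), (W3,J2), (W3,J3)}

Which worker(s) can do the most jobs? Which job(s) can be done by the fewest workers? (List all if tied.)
Most versatile: W1 (3 jobs); Least covered: J4 (0 workers)

Worker degrees (jobs they can do): W1:3, W2:1, W3:2
Job degrees (workers who can do it): J1:1, J2:2, J3:2, J4:0, J5:1

Maximum worker degree is 3, achieved by: W1
Minimum job degree is 0, achieved by: J4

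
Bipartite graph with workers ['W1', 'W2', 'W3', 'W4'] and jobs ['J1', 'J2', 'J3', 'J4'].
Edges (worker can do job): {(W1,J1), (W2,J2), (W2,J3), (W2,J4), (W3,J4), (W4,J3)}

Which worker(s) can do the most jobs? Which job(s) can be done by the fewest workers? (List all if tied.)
Most versatile: W2 (3 jobs); Least covered: J1, J2 (1 workers)

Worker degrees (jobs they can do): W1:1, W2:3, W3:1, W4:1
Job degrees (workers who can do it): J1:1, J2:1, J3:2, J4:2

Maximum worker degree is 3, achieved by: W2
Minimum job degree is 1, achieved by: J1, J2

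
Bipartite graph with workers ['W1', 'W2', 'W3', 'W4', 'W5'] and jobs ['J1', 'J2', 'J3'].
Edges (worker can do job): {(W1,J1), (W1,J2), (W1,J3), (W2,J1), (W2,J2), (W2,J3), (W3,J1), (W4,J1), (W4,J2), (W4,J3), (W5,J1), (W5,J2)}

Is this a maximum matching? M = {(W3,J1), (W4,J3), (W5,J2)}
Yes, size 3 is maximum

Proposed matching has size 3.
Maximum matching size for this graph: 3.

This is a maximum matching.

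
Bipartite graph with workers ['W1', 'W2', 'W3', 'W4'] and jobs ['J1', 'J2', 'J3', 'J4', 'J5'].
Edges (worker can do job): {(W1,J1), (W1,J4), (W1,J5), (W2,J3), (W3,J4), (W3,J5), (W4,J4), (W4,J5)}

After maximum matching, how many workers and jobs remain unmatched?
Unmatched: 0 workers, 1 jobs

Maximum matching size: 4
Workers: 4 total, 4 matched, 0 unmatched
Jobs: 5 total, 4 matched, 1 unmatched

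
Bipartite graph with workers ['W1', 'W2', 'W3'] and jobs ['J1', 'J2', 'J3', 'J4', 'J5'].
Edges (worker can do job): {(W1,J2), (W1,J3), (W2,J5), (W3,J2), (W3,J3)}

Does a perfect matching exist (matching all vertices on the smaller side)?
Yes, perfect matching exists (size 3)

Perfect matching: {(W1,J2), (W2,J5), (W3,J3)}
All 3 vertices on the smaller side are matched.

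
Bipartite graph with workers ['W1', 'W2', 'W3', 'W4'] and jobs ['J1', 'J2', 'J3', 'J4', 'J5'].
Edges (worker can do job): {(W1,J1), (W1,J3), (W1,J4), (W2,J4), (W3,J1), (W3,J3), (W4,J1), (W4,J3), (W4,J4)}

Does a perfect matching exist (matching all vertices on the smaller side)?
No, maximum matching has size 3 < 4

Maximum matching has size 3, need 4 for perfect matching.
Unmatched workers: ['W2']
Unmatched jobs: ['J5', 'J2']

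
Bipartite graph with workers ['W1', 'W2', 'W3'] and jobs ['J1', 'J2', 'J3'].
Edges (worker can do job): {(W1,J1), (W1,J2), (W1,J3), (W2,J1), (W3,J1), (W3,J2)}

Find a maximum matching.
Matching: {(W1,J3), (W2,J1), (W3,J2)}

Maximum matching (size 3):
  W1 → J3
  W2 → J1
  W3 → J2

Each worker is assigned to at most one job, and each job to at most one worker.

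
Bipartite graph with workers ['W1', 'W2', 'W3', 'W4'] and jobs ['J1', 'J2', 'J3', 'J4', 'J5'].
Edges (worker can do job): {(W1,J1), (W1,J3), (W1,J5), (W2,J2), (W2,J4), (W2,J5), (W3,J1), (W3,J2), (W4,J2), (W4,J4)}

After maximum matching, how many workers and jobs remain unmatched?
Unmatched: 0 workers, 1 jobs

Maximum matching size: 4
Workers: 4 total, 4 matched, 0 unmatched
Jobs: 5 total, 4 matched, 1 unmatched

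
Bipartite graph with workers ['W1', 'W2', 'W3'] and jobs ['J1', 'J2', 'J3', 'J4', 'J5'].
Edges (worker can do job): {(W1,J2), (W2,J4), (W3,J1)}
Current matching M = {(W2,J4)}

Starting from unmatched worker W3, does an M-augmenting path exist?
Yes: W3 → J1

An M-augmenting path alternates non-matching / matching edges, starting and ending at unmatched vertices.
Path: W3 → J1
(J1 is unmatched in M, so the path is augmenting.)
Flipping edges along this path would increase |M| from 1 to 2.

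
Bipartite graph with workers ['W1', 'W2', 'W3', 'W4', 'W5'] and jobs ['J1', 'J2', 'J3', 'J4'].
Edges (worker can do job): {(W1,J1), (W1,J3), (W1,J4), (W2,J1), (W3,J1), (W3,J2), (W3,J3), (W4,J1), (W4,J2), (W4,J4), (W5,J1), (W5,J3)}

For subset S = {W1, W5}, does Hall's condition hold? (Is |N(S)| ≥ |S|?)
Yes: |N(S)| = 3, |S| = 2

Subset S = {W1, W5}
Neighbors N(S) = {J1, J3, J4}

|N(S)| = 3, |S| = 2
Hall's condition: |N(S)| ≥ |S| is satisfied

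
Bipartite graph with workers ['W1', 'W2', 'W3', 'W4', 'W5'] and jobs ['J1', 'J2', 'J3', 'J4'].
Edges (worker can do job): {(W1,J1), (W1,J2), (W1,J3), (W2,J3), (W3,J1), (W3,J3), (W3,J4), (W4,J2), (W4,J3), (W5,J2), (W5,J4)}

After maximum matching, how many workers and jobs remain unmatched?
Unmatched: 1 workers, 0 jobs

Maximum matching size: 4
Workers: 5 total, 4 matched, 1 unmatched
Jobs: 4 total, 4 matched, 0 unmatched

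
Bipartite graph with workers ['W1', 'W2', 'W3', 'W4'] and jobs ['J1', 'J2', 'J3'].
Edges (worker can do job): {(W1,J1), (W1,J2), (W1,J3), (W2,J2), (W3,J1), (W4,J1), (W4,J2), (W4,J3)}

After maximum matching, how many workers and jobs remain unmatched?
Unmatched: 1 workers, 0 jobs

Maximum matching size: 3
Workers: 4 total, 3 matched, 1 unmatched
Jobs: 3 total, 3 matched, 0 unmatched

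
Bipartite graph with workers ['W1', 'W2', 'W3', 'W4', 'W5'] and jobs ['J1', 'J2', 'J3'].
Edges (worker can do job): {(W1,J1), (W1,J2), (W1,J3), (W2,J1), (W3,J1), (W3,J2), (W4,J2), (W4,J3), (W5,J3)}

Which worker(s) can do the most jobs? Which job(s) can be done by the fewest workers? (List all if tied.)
Most versatile: W1 (3 jobs); Least covered: J1, J2, J3 (3 workers)

Worker degrees (jobs they can do): W1:3, W2:1, W3:2, W4:2, W5:1
Job degrees (workers who can do it): J1:3, J2:3, J3:3

Maximum worker degree is 3, achieved by: W1
Minimum job degree is 3, achieved by: J1, J2, J3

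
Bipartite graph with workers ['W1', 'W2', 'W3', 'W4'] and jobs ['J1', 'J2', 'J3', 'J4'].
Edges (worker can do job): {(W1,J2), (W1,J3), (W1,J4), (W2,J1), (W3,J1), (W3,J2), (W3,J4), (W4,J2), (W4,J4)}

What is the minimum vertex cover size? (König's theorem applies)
Minimum vertex cover size = 4

By König's theorem: in bipartite graphs,
min vertex cover = max matching = 4

Maximum matching has size 4, so minimum vertex cover also has size 4.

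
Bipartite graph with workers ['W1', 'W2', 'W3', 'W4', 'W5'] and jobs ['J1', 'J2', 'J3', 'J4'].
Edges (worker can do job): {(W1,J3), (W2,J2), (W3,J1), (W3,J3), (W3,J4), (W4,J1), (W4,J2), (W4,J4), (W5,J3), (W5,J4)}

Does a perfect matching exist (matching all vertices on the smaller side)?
Yes, perfect matching exists (size 4)

Perfect matching: {(W1,J3), (W3,J1), (W4,J2), (W5,J4)}
All 4 vertices on the smaller side are matched.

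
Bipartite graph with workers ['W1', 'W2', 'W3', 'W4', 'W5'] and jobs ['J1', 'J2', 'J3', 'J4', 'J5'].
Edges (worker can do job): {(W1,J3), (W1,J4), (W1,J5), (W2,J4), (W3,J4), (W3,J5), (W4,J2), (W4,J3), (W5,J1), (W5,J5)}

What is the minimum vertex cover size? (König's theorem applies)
Minimum vertex cover size = 5

By König's theorem: in bipartite graphs,
min vertex cover = max matching = 5

Maximum matching has size 5, so minimum vertex cover also has size 5.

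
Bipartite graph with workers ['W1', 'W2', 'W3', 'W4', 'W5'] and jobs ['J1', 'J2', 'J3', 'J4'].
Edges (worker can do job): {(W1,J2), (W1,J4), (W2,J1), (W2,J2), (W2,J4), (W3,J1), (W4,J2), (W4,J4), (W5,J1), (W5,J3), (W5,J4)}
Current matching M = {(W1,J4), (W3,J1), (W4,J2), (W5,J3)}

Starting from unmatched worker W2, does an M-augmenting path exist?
No augmenting path from W2

Alternating search from W2 reaches jobs: {J1, J2, J4}.
Every reachable job is already matched in M, and following those matched edges back to workers exposes no further unvisited jobs.
No M-augmenting path from W2 exists.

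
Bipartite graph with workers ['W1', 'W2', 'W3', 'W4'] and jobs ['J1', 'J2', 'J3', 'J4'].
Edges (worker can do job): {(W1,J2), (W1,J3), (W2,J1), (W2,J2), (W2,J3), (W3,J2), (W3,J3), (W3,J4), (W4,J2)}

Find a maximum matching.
Matching: {(W1,J3), (W2,J1), (W3,J4), (W4,J2)}

Maximum matching (size 4):
  W1 → J3
  W2 → J1
  W3 → J4
  W4 → J2

Each worker is assigned to at most one job, and each job to at most one worker.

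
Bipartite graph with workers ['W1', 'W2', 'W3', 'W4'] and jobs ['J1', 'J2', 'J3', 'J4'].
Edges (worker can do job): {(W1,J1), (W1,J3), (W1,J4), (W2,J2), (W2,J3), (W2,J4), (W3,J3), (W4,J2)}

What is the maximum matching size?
Maximum matching size = 4

Maximum matching: {(W1,J1), (W2,J4), (W3,J3), (W4,J2)}
Size: 4

This assigns 4 workers to 4 distinct jobs.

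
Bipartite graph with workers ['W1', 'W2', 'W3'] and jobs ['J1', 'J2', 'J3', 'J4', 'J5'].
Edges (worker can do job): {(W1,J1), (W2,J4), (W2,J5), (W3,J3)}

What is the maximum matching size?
Maximum matching size = 3

Maximum matching: {(W1,J1), (W2,J4), (W3,J3)}
Size: 3

This assigns 3 workers to 3 distinct jobs.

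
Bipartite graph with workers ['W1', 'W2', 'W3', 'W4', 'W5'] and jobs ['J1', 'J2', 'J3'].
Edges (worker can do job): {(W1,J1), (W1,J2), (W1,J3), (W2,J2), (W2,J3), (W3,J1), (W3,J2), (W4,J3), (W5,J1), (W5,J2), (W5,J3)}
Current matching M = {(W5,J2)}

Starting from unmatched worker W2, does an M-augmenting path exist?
Yes: W2 → J3

An M-augmenting path alternates non-matching / matching edges, starting and ending at unmatched vertices.
Path: W2 → J3
(J3 is unmatched in M, so the path is augmenting.)
Flipping edges along this path would increase |M| from 1 to 2.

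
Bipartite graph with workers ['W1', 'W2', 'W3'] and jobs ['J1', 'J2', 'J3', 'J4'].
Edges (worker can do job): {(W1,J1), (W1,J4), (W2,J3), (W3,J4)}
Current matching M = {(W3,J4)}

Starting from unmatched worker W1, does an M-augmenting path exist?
Yes: W1 → J1

An M-augmenting path alternates non-matching / matching edges, starting and ending at unmatched vertices.
Path: W1 → J1
(J1 is unmatched in M, so the path is augmenting.)
Flipping edges along this path would increase |M| from 1 to 2.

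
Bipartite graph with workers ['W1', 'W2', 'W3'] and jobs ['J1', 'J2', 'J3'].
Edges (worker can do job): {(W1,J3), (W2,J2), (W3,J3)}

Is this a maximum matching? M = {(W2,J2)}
No, size 1 is not maximum

Proposed matching has size 1.
Maximum matching size for this graph: 2.

This is NOT maximum - can be improved to size 2.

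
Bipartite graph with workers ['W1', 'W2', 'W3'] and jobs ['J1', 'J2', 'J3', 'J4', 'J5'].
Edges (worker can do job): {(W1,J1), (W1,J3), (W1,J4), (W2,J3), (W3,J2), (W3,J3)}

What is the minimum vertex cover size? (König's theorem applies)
Minimum vertex cover size = 3

By König's theorem: in bipartite graphs,
min vertex cover = max matching = 3

Maximum matching has size 3, so minimum vertex cover also has size 3.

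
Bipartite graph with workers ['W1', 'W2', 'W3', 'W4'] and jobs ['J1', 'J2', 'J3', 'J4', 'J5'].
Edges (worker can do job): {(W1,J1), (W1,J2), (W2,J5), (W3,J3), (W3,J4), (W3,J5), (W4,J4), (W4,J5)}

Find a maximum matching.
Matching: {(W1,J1), (W2,J5), (W3,J3), (W4,J4)}

Maximum matching (size 4):
  W1 → J1
  W2 → J5
  W3 → J3
  W4 → J4

Each worker is assigned to at most one job, and each job to at most one worker.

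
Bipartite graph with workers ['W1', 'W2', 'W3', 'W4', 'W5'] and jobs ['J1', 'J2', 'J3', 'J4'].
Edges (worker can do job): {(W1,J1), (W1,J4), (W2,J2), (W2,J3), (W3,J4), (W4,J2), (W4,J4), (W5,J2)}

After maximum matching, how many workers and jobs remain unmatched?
Unmatched: 1 workers, 0 jobs

Maximum matching size: 4
Workers: 5 total, 4 matched, 1 unmatched
Jobs: 4 total, 4 matched, 0 unmatched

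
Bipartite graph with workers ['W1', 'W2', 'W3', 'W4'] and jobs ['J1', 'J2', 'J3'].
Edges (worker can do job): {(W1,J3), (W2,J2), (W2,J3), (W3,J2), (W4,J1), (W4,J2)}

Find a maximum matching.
Matching: {(W1,J3), (W3,J2), (W4,J1)}

Maximum matching (size 3):
  W1 → J3
  W3 → J2
  W4 → J1

Each worker is assigned to at most one job, and each job to at most one worker.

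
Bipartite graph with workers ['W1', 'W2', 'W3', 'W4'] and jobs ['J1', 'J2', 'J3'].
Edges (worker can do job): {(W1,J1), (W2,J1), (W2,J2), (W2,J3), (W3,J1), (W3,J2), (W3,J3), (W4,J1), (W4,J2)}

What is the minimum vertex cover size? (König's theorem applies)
Minimum vertex cover size = 3

By König's theorem: in bipartite graphs,
min vertex cover = max matching = 3

Maximum matching has size 3, so minimum vertex cover also has size 3.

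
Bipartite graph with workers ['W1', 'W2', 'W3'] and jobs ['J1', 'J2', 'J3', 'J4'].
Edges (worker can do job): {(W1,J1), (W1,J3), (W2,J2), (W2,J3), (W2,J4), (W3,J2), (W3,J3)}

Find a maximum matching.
Matching: {(W1,J1), (W2,J4), (W3,J2)}

Maximum matching (size 3):
  W1 → J1
  W2 → J4
  W3 → J2

Each worker is assigned to at most one job, and each job to at most one worker.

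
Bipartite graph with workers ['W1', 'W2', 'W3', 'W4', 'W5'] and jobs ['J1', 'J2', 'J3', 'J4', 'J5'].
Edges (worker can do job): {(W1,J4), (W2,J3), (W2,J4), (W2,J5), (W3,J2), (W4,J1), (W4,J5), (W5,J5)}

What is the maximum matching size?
Maximum matching size = 5

Maximum matching: {(W1,J4), (W2,J3), (W3,J2), (W4,J1), (W5,J5)}
Size: 5

This assigns 5 workers to 5 distinct jobs.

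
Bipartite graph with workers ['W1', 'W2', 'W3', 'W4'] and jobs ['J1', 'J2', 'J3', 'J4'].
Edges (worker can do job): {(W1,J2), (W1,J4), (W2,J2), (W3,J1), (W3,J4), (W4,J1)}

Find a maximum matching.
Matching: {(W1,J2), (W3,J4), (W4,J1)}

Maximum matching (size 3):
  W1 → J2
  W3 → J4
  W4 → J1

Each worker is assigned to at most one job, and each job to at most one worker.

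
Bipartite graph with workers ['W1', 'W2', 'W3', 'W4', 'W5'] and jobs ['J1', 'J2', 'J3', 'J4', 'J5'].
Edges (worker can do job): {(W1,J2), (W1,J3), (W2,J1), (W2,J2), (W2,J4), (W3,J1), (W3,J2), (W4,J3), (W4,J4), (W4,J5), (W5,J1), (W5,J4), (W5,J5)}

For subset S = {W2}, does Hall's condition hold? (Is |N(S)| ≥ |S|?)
Yes: |N(S)| = 3, |S| = 1

Subset S = {W2}
Neighbors N(S) = {J1, J2, J4}

|N(S)| = 3, |S| = 1
Hall's condition: |N(S)| ≥ |S| is satisfied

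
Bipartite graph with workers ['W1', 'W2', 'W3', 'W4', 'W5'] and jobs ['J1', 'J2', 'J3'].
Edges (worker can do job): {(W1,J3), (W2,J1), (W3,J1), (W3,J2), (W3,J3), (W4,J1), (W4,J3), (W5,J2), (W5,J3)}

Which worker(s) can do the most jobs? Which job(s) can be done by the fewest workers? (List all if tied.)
Most versatile: W3 (3 jobs); Least covered: J2 (2 workers)

Worker degrees (jobs they can do): W1:1, W2:1, W3:3, W4:2, W5:2
Job degrees (workers who can do it): J1:3, J2:2, J3:4

Maximum worker degree is 3, achieved by: W3
Minimum job degree is 2, achieved by: J2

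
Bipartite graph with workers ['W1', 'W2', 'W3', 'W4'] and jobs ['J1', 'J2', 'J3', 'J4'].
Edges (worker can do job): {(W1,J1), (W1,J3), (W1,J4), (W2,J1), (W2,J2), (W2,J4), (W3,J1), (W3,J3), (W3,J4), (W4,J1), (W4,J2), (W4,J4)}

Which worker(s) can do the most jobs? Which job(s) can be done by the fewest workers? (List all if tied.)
Most versatile: W1, W2, W3, W4 (3 jobs); Least covered: J2, J3 (2 workers)

Worker degrees (jobs they can do): W1:3, W2:3, W3:3, W4:3
Job degrees (workers who can do it): J1:4, J2:2, J3:2, J4:4

Maximum worker degree is 3, achieved by: W1, W2, W3, W4
Minimum job degree is 2, achieved by: J2, J3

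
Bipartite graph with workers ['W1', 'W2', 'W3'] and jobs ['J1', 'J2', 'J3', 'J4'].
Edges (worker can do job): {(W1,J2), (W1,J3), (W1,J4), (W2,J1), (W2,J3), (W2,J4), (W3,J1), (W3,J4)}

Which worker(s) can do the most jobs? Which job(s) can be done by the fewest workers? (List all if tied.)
Most versatile: W1, W2 (3 jobs); Least covered: J2 (1 workers)

Worker degrees (jobs they can do): W1:3, W2:3, W3:2
Job degrees (workers who can do it): J1:2, J2:1, J3:2, J4:3

Maximum worker degree is 3, achieved by: W1, W2
Minimum job degree is 1, achieved by: J2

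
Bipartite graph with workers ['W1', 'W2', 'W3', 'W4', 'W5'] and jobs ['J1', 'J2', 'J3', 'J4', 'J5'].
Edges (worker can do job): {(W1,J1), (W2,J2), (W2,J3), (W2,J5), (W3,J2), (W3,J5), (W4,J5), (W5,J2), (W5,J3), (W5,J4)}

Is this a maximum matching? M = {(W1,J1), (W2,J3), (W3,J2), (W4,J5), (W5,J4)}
Yes, size 5 is maximum

Proposed matching has size 5.
Maximum matching size for this graph: 5.

This is a maximum matching.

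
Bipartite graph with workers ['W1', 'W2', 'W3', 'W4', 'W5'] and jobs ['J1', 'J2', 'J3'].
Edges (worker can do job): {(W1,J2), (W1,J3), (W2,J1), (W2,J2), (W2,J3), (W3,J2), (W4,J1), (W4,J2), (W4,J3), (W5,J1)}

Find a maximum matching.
Matching: {(W3,J2), (W4,J3), (W5,J1)}

Maximum matching (size 3):
  W3 → J2
  W4 → J3
  W5 → J1

Each worker is assigned to at most one job, and each job to at most one worker.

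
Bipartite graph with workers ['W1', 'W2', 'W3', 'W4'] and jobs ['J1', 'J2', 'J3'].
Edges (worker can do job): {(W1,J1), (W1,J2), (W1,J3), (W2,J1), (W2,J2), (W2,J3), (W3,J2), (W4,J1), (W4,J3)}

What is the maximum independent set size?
Maximum independent set = 4

By König's theorem:
- Min vertex cover = Max matching = 3
- Max independent set = Total vertices - Min vertex cover
- Max independent set = 7 - 3 = 4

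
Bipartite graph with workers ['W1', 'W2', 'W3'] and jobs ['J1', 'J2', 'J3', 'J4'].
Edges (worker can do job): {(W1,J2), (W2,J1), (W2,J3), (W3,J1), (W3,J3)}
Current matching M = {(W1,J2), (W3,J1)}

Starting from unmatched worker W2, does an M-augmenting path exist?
Yes: W2 → J3

An M-augmenting path alternates non-matching / matching edges, starting and ending at unmatched vertices.
Path: W2 → J3
(J3 is unmatched in M, so the path is augmenting.)
Flipping edges along this path would increase |M| from 2 to 3.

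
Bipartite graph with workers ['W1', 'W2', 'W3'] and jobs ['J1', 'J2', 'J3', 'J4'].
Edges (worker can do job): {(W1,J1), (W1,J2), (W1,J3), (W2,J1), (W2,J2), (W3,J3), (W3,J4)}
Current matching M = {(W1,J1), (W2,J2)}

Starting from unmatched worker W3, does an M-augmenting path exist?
Yes: W3 → J3

An M-augmenting path alternates non-matching / matching edges, starting and ending at unmatched vertices.
Path: W3 → J3
(J3 is unmatched in M, so the path is augmenting.)
Flipping edges along this path would increase |M| from 2 to 3.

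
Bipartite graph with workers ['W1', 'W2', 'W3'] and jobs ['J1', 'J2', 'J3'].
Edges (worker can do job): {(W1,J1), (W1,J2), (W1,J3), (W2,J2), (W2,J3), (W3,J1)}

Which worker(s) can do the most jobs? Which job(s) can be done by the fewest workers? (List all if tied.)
Most versatile: W1 (3 jobs); Least covered: J1, J2, J3 (2 workers)

Worker degrees (jobs they can do): W1:3, W2:2, W3:1
Job degrees (workers who can do it): J1:2, J2:2, J3:2

Maximum worker degree is 3, achieved by: W1
Minimum job degree is 2, achieved by: J1, J2, J3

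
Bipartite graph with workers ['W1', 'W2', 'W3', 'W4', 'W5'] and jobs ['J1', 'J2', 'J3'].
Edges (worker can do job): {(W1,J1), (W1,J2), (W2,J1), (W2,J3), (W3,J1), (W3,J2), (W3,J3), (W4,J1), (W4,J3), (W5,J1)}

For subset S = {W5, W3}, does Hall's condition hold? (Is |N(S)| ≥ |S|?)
Yes: |N(S)| = 3, |S| = 2

Subset S = {W5, W3}
Neighbors N(S) = {J1, J2, J3}

|N(S)| = 3, |S| = 2
Hall's condition: |N(S)| ≥ |S| is satisfied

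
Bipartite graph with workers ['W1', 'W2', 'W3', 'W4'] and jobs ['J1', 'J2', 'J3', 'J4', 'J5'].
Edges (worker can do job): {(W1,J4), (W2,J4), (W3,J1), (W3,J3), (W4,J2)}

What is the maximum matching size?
Maximum matching size = 3

Maximum matching: {(W1,J4), (W3,J1), (W4,J2)}
Size: 3

This assigns 3 workers to 3 distinct jobs.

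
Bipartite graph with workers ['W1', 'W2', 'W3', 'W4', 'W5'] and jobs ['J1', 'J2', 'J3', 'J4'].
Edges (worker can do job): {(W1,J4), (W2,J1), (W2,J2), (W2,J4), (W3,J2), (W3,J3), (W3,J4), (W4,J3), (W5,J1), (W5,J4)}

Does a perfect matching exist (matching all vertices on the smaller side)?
Yes, perfect matching exists (size 4)

Perfect matching: {(W2,J2), (W3,J4), (W4,J3), (W5,J1)}
All 4 vertices on the smaller side are matched.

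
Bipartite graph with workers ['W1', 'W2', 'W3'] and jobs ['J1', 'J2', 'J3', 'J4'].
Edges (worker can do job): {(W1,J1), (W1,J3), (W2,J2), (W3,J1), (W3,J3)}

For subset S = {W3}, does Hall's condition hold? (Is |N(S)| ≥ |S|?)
Yes: |N(S)| = 2, |S| = 1

Subset S = {W3}
Neighbors N(S) = {J1, J3}

|N(S)| = 2, |S| = 1
Hall's condition: |N(S)| ≥ |S| is satisfied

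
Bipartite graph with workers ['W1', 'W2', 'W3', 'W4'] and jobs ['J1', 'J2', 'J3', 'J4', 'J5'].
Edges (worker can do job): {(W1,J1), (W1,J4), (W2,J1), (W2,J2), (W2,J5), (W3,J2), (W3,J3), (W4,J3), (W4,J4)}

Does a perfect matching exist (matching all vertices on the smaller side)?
Yes, perfect matching exists (size 4)

Perfect matching: {(W1,J1), (W2,J5), (W3,J2), (W4,J3)}
All 4 vertices on the smaller side are matched.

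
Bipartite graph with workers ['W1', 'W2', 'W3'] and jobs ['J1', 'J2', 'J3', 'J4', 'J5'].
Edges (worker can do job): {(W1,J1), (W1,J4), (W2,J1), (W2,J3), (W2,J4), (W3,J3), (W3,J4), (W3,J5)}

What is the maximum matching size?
Maximum matching size = 3

Maximum matching: {(W1,J4), (W2,J1), (W3,J5)}
Size: 3

This assigns 3 workers to 3 distinct jobs.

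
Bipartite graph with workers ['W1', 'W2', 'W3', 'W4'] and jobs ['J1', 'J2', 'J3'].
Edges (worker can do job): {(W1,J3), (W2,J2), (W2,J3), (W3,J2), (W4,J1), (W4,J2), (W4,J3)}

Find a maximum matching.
Matching: {(W1,J3), (W3,J2), (W4,J1)}

Maximum matching (size 3):
  W1 → J3
  W3 → J2
  W4 → J1

Each worker is assigned to at most one job, and each job to at most one worker.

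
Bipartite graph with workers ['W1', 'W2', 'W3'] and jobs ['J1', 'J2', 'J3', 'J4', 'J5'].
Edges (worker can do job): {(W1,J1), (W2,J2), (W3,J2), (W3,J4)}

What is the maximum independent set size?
Maximum independent set = 5

By König's theorem:
- Min vertex cover = Max matching = 3
- Max independent set = Total vertices - Min vertex cover
- Max independent set = 8 - 3 = 5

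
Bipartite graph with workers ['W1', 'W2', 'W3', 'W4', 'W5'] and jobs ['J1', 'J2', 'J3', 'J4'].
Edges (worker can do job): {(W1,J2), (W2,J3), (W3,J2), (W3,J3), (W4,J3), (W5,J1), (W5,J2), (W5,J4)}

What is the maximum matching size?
Maximum matching size = 3

Maximum matching: {(W1,J2), (W3,J3), (W5,J4)}
Size: 3

This assigns 3 workers to 3 distinct jobs.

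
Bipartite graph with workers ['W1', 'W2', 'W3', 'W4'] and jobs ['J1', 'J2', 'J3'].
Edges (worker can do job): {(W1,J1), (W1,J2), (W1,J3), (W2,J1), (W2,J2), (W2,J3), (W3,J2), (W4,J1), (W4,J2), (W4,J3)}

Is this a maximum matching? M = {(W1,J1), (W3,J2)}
No, size 2 is not maximum

Proposed matching has size 2.
Maximum matching size for this graph: 3.

This is NOT maximum - can be improved to size 3.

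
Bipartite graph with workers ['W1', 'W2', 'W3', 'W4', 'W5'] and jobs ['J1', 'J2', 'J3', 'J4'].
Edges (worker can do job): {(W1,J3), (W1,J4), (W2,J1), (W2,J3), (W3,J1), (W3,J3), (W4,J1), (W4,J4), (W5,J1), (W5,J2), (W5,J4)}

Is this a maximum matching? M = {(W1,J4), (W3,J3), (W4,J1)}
No, size 3 is not maximum

Proposed matching has size 3.
Maximum matching size for this graph: 4.

This is NOT maximum - can be improved to size 4.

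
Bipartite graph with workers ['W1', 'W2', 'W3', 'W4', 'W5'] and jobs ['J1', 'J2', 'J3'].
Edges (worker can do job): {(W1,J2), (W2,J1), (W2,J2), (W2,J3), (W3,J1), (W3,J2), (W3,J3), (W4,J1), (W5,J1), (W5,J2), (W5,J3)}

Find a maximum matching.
Matching: {(W2,J3), (W3,J2), (W5,J1)}

Maximum matching (size 3):
  W2 → J3
  W3 → J2
  W5 → J1

Each worker is assigned to at most one job, and each job to at most one worker.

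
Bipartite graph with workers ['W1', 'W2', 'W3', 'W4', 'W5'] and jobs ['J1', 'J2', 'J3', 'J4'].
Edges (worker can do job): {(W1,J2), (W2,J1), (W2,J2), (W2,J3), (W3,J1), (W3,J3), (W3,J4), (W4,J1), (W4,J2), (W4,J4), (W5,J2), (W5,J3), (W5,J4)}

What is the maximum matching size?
Maximum matching size = 4

Maximum matching: {(W2,J3), (W3,J4), (W4,J1), (W5,J2)}
Size: 4

This assigns 4 workers to 4 distinct jobs.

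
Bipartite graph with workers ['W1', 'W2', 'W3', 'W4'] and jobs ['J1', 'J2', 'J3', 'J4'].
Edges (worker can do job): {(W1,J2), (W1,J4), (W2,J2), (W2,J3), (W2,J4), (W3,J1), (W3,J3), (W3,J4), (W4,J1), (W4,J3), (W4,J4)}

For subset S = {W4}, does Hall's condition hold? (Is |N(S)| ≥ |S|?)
Yes: |N(S)| = 3, |S| = 1

Subset S = {W4}
Neighbors N(S) = {J1, J3, J4}

|N(S)| = 3, |S| = 1
Hall's condition: |N(S)| ≥ |S| is satisfied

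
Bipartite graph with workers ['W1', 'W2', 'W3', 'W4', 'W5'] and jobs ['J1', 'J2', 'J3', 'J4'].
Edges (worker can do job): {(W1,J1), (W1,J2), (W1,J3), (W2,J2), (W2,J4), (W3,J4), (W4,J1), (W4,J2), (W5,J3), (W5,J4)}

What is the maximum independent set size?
Maximum independent set = 5

By König's theorem:
- Min vertex cover = Max matching = 4
- Max independent set = Total vertices - Min vertex cover
- Max independent set = 9 - 4 = 5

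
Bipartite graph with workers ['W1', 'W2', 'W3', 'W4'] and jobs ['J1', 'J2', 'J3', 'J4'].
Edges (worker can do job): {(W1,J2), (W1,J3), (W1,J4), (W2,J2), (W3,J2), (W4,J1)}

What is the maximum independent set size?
Maximum independent set = 5

By König's theorem:
- Min vertex cover = Max matching = 3
- Max independent set = Total vertices - Min vertex cover
- Max independent set = 8 - 3 = 5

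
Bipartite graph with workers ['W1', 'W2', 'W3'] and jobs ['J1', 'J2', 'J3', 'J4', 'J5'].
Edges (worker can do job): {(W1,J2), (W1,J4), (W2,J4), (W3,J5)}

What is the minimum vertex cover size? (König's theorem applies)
Minimum vertex cover size = 3

By König's theorem: in bipartite graphs,
min vertex cover = max matching = 3

Maximum matching has size 3, so minimum vertex cover also has size 3.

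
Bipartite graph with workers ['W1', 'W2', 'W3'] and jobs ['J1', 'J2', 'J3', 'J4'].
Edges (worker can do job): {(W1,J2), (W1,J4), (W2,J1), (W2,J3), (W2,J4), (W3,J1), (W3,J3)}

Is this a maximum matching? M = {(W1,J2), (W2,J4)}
No, size 2 is not maximum

Proposed matching has size 2.
Maximum matching size for this graph: 3.

This is NOT maximum - can be improved to size 3.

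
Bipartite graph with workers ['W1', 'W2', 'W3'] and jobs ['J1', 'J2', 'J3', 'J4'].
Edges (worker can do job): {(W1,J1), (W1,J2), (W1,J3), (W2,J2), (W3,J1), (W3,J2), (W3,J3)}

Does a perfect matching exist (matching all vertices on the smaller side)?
Yes, perfect matching exists (size 3)

Perfect matching: {(W1,J3), (W2,J2), (W3,J1)}
All 3 vertices on the smaller side are matched.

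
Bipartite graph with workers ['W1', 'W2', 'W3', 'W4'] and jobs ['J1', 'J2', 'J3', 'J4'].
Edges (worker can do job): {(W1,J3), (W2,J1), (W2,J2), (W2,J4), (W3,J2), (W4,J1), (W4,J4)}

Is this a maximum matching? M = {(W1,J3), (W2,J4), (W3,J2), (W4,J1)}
Yes, size 4 is maximum

Proposed matching has size 4.
Maximum matching size for this graph: 4.

This is a maximum matching.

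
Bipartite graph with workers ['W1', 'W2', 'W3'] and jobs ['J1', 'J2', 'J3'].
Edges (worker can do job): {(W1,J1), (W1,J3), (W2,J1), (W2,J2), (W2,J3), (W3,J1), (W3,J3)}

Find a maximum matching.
Matching: {(W1,J1), (W2,J2), (W3,J3)}

Maximum matching (size 3):
  W1 → J1
  W2 → J2
  W3 → J3

Each worker is assigned to at most one job, and each job to at most one worker.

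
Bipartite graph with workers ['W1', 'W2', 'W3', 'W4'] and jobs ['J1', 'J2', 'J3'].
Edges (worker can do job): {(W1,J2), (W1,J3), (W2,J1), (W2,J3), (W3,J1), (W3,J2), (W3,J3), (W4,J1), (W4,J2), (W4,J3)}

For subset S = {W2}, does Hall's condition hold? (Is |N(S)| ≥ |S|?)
Yes: |N(S)| = 2, |S| = 1

Subset S = {W2}
Neighbors N(S) = {J1, J3}

|N(S)| = 2, |S| = 1
Hall's condition: |N(S)| ≥ |S| is satisfied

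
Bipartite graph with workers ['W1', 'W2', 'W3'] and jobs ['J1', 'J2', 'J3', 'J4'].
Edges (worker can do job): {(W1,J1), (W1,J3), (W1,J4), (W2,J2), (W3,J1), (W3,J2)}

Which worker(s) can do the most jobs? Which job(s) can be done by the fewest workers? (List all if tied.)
Most versatile: W1 (3 jobs); Least covered: J3, J4 (1 workers)

Worker degrees (jobs they can do): W1:3, W2:1, W3:2
Job degrees (workers who can do it): J1:2, J2:2, J3:1, J4:1

Maximum worker degree is 3, achieved by: W1
Minimum job degree is 1, achieved by: J3, J4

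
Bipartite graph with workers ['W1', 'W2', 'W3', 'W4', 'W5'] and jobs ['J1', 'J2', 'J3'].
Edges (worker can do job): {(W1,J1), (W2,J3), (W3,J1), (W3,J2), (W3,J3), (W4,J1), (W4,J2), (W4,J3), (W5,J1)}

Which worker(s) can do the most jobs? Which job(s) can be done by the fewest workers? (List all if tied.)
Most versatile: W3, W4 (3 jobs); Least covered: J2 (2 workers)

Worker degrees (jobs they can do): W1:1, W2:1, W3:3, W4:3, W5:1
Job degrees (workers who can do it): J1:4, J2:2, J3:3

Maximum worker degree is 3, achieved by: W3, W4
Minimum job degree is 2, achieved by: J2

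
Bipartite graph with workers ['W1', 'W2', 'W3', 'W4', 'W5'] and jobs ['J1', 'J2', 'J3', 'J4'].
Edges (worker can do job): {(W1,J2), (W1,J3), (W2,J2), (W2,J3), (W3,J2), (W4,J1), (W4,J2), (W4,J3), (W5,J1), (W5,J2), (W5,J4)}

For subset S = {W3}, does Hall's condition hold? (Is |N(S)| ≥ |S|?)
Yes: |N(S)| = 1, |S| = 1

Subset S = {W3}
Neighbors N(S) = {J2}

|N(S)| = 1, |S| = 1
Hall's condition: |N(S)| ≥ |S| is satisfied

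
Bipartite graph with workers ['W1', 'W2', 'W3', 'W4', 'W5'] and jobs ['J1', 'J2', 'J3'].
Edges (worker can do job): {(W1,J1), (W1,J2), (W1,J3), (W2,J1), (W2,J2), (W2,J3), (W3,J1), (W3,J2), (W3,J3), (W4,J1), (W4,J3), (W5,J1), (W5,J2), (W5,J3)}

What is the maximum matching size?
Maximum matching size = 3

Maximum matching: {(W1,J2), (W3,J3), (W5,J1)}
Size: 3

This assigns 3 workers to 3 distinct jobs.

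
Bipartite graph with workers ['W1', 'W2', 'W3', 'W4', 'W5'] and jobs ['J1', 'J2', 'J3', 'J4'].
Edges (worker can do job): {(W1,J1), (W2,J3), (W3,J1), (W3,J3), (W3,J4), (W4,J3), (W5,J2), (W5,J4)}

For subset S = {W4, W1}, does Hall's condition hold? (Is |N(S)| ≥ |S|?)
Yes: |N(S)| = 2, |S| = 2

Subset S = {W4, W1}
Neighbors N(S) = {J1, J3}

|N(S)| = 2, |S| = 2
Hall's condition: |N(S)| ≥ |S| is satisfied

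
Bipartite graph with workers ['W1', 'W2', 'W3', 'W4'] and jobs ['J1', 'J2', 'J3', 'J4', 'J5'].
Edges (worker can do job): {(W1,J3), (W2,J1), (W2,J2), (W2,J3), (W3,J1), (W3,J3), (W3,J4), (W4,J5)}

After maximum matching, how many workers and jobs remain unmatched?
Unmatched: 0 workers, 1 jobs

Maximum matching size: 4
Workers: 4 total, 4 matched, 0 unmatched
Jobs: 5 total, 4 matched, 1 unmatched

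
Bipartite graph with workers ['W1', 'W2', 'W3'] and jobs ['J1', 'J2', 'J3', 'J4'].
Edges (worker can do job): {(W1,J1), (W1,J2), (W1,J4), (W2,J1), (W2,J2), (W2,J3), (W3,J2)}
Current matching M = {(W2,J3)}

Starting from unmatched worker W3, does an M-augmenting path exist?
Yes: W3 → J2

An M-augmenting path alternates non-matching / matching edges, starting and ending at unmatched vertices.
Path: W3 → J2
(J2 is unmatched in M, so the path is augmenting.)
Flipping edges along this path would increase |M| from 1 to 2.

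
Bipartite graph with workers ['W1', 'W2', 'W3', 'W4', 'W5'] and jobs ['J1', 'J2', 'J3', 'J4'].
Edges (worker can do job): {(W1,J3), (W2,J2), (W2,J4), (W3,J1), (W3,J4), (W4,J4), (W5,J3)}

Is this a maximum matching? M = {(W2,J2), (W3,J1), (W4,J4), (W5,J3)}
Yes, size 4 is maximum

Proposed matching has size 4.
Maximum matching size for this graph: 4.

This is a maximum matching.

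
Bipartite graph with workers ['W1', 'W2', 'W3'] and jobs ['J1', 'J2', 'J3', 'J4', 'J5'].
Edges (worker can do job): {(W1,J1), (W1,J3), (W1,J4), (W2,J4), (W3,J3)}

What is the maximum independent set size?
Maximum independent set = 5

By König's theorem:
- Min vertex cover = Max matching = 3
- Max independent set = Total vertices - Min vertex cover
- Max independent set = 8 - 3 = 5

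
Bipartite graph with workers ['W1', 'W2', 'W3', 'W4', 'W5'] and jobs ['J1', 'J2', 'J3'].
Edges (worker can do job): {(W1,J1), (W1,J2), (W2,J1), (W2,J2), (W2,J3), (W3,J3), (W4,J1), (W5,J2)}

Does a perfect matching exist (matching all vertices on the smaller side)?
Yes, perfect matching exists (size 3)

Perfect matching: {(W3,J3), (W4,J1), (W5,J2)}
All 3 vertices on the smaller side are matched.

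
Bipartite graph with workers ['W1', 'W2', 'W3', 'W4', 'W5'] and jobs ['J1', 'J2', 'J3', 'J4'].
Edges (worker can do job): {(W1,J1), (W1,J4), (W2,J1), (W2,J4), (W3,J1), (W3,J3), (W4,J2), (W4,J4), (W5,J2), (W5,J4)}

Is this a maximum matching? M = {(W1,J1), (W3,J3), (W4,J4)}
No, size 3 is not maximum

Proposed matching has size 3.
Maximum matching size for this graph: 4.

This is NOT maximum - can be improved to size 4.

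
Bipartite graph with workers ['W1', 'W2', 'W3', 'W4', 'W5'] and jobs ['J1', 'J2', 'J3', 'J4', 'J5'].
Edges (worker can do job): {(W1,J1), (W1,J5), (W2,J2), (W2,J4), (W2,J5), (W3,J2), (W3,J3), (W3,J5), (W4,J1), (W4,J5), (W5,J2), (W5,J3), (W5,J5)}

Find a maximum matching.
Matching: {(W1,J5), (W2,J4), (W3,J3), (W4,J1), (W5,J2)}

Maximum matching (size 5):
  W1 → J5
  W2 → J4
  W3 → J3
  W4 → J1
  W5 → J2

Each worker is assigned to at most one job, and each job to at most one worker.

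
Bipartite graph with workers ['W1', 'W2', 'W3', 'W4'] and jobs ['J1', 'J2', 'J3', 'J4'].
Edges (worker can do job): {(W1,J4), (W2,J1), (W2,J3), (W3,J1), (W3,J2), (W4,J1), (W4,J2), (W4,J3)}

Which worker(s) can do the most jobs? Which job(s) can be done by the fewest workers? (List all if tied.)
Most versatile: W4 (3 jobs); Least covered: J4 (1 workers)

Worker degrees (jobs they can do): W1:1, W2:2, W3:2, W4:3
Job degrees (workers who can do it): J1:3, J2:2, J3:2, J4:1

Maximum worker degree is 3, achieved by: W4
Minimum job degree is 1, achieved by: J4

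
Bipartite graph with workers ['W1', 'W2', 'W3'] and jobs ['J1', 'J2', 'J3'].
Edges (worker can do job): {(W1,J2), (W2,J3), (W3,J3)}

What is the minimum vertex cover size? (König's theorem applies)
Minimum vertex cover size = 2

By König's theorem: in bipartite graphs,
min vertex cover = max matching = 2

Maximum matching has size 2, so minimum vertex cover also has size 2.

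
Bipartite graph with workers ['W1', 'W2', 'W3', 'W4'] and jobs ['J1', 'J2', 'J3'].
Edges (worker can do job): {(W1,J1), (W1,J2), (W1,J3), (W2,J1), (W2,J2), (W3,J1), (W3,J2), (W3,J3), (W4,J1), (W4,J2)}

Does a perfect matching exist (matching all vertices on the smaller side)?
Yes, perfect matching exists (size 3)

Perfect matching: {(W1,J2), (W3,J3), (W4,J1)}
All 3 vertices on the smaller side are matched.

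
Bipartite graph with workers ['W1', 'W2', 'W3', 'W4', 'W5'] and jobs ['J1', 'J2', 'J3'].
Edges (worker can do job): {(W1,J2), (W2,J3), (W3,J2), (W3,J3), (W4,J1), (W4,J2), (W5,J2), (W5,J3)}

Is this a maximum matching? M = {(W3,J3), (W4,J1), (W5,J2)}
Yes, size 3 is maximum

Proposed matching has size 3.
Maximum matching size for this graph: 3.

This is a maximum matching.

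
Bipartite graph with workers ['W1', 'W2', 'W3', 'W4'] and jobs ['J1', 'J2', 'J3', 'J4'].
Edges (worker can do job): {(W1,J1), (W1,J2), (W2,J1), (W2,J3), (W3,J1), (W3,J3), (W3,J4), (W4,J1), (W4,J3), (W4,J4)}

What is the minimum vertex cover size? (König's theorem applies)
Minimum vertex cover size = 4

By König's theorem: in bipartite graphs,
min vertex cover = max matching = 4

Maximum matching has size 4, so minimum vertex cover also has size 4.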